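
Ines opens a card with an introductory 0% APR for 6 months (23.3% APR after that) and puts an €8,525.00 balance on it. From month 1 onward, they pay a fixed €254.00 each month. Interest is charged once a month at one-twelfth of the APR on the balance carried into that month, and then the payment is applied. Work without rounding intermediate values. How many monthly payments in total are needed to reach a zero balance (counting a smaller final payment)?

46 months

Promo months 1–6 at r₀ = 0%/12 = 0; months 7+ at r₁ = 23.3%/12 = 0.0194167.
After month 6 (no interest yet): B = €8,525.00 − 6·€254.00 = €7,001.00.
Then at r₁ with €254.00/mo: n₂ = −ln(1 − r₁·B/P)/ln(1+r₁) ≈ 39.84 → 40 more payments.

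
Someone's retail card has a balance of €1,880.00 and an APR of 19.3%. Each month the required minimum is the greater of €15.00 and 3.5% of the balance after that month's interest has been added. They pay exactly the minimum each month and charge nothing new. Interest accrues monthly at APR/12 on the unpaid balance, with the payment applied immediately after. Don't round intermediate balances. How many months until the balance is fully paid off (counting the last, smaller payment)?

114 months

Monthly rate r = 19.3%/12 = 1.60833% = 0.0160833.
While 3.5% of the post-interest balance exceeds €15.00, each month B ← (B·(1+r))·(1 − 0.035), i.e. B shrinks by the factor (1+r)·0.965 = 0.98052.
This holds for months 1–76. Entering month 77 the balance is €421.56; 3.5% of the post-interest balance is now below €15.00, so the flat €15.00 minimum applies from here.
From month 77 a fixed €15.00 at rate r clears €421.56 in 38 more payments. Total: 76 + 38 = 114 months.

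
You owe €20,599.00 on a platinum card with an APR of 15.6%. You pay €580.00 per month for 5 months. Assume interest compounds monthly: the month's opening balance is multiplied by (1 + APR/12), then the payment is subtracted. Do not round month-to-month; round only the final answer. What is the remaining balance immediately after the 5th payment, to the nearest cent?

€18,996.82

Monthly rate r = 15.6%/12 = 1.3% = 0.013.
Each month: B ← B·(1+r) − €580.00.
Month 1: interest €267.79; balance after payment €20,286.79.
Month 2: interest €263.73; balance after payment €19,970.52.
Month 3: interest €259.62; balance after payment €19,650.13.
Month 4: interest €255.45; balance after payment €19,325.58.
Month 5: interest €251.23; balance after payment €18,996.82.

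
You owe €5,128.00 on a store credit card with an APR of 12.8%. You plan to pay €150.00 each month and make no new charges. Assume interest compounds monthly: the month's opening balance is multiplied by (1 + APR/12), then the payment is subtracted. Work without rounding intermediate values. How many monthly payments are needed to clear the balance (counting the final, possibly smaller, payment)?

43 months

Monthly rate r = 12.8%/12 = 1.06667% = 0.0106667.
Recurrence: B ← B·(1+r) − €150.00.
Month 1: interest €54.70; balance after payment €5,032.70.
Month 2: interest €53.68; balance after payment €4,936.38.
Closed form: n = −ln(1 − rB₀/P)/ln(1+r) = −ln(0.63534)/ln(1.01067) ≈ 42.751, so the balance reaches zero during payment 43.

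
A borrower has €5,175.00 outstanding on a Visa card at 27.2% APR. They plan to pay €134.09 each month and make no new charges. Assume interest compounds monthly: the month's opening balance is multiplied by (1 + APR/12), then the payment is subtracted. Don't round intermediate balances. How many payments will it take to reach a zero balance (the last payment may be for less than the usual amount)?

Monthly rate r = 27.2%/12 = 2.26667% = 0.0226667.
Recurrence: B ← B·(1+r) − €134.09.
Month 1: interest €117.30; balance after payment €5,158.21.
Month 2: interest €116.92; balance after payment €5,141.04.
Closed form: n = −ln(1 − rB₀/P)/ln(1+r) = −ln(0.12521)/ln(1.02267) ≈ 92.699, so the balance reaches zero during payment 93.

93 payments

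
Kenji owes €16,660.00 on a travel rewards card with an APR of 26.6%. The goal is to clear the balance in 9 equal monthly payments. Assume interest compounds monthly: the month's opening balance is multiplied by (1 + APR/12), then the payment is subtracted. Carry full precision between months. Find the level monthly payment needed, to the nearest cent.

€2,062.27

Monthly rate r = 26.6%/12 = 2.21667% = 0.0221667.
Level-payment amortization: P = B₀·r / (1 − (1+r)^(−n)) = 16660.00·0.0221667 / (1 − 1.02217^(−9)).
Denominator 1 − (1+r)^(−9) = 0.17907294.
P = 369.297 / 0.17907294 ≈ 2062.27.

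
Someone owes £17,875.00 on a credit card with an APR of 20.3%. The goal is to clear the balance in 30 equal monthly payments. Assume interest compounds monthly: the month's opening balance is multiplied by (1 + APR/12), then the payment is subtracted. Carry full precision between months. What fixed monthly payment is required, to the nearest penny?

Monthly rate r = 20.3%/12 = 1.69167% = 0.0169167.
Level-payment amortization: P = B₀·r / (1 − (1+r)^(−n)) = 17875.00·0.0169167 / (1 − 1.01692^(−30)).
Denominator 1 − (1+r)^(−30) = 0.395440509.
P = 302.385 / 0.395440509 ≈ 764.68.

£764.68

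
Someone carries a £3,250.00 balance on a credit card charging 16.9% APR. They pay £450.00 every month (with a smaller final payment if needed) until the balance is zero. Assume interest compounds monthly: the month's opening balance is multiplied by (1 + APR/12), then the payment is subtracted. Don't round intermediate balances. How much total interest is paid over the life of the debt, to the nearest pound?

£202

Monthly rate r = 16.9%/12 = 1.40833% = 0.0140833.
Payoff takes n = ⌈−ln(1 − rB₀/P)/ln(1+r)⌉ = ⌈7.670⌉ = 8 payments; the last is £302.20.
Total paid = 7·£450.00 + £302.20 = £3,452.20.
Total interest = total paid − principal = £3,452.20 − £3,250.00 = £202.20.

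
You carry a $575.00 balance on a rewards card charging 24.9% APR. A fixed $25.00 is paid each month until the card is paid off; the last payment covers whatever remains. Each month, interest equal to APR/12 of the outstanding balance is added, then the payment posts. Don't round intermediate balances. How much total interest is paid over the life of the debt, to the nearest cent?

Monthly rate r = 24.9%/12 = 2.075% = 0.02075.
Payoff takes n = ⌈−ln(1 − rB₀/P)/ln(1+r)⌉ = ⌈31.584⌉ = 32 payments; the last is $14.65.
Total paid = 31·$25.00 + $14.65 = $789.65.
Total interest = total paid − principal = $789.65 − $575.00 = $214.65.

$214.65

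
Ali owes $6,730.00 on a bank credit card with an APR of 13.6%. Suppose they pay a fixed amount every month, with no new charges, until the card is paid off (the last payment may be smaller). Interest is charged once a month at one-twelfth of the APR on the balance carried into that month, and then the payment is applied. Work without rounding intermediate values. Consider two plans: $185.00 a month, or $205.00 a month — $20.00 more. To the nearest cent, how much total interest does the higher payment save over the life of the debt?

Monthly rate r = 13.6%/12 = 1.13333% = 0.0113333.
At $185.00/mo: n = ⌈−ln(1 − rB₀/P)/ln(1+r)⌉ = 48 payments (last $30.48); total interest = total paid − $6,730.00 = $1,995.48.
At $205.00/mo: 42 payments (last $59.64); total interest $1,734.64.
Interest saved = $1,995.48 − $1,734.64 = $260.84.

$260.84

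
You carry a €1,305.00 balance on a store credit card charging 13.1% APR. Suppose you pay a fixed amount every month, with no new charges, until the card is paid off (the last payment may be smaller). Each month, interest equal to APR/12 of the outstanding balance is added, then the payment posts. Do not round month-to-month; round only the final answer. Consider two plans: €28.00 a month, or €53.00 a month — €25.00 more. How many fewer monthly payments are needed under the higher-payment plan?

Monthly rate r = 13.1%/12 = 1.09167% = 0.0109167.
At €28.00/mo: n = ⌈−ln(1 − rB₀/P)/ln(1+r)⌉ = 66 payments (last €13.33); total interest = total paid − €1,305.00 = €528.33.
At €53.00/mo: 29 payments (last €44.24); total interest €223.24.
Payments saved = 66 − 29 = 37.

37 fewer payments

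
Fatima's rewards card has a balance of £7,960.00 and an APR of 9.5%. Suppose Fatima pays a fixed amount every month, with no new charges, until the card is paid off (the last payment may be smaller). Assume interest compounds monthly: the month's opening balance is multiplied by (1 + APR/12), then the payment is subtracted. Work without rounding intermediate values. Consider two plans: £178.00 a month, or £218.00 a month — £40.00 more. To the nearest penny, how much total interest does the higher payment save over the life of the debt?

Monthly rate r = 9.5%/12 = 0.791667% = 0.00791667.
At £178.00/mo: n = ⌈−ln(1 − rB₀/P)/ln(1+r)⌉ = 56 payments (last £74.53); total interest = total paid − £7,960.00 = £1,904.53.
At £218.00/mo: 44 payments (last £58.26); total interest £1,472.26.
Interest saved = £1,904.53 − £1,472.26 = £432.27.

£432.27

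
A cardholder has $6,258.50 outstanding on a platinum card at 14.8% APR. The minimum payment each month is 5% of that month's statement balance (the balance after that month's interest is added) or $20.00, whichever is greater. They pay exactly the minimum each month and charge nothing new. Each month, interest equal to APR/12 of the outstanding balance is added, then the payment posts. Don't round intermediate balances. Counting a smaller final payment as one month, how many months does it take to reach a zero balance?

94 months

Monthly rate r = 14.8%/12 = 1.23333% = 0.0123333.
While 5% of the post-interest balance exceeds $20.00, each month B ← (B·(1+r))·(1 − 0.05), i.e. B shrinks by the factor (1+r)·0.95 = 0.96172.
This holds for months 1–71. Entering month 72 the balance is $391.58; 5% of the post-interest balance is now below $20.00, so the flat $20.00 minimum applies from here.
From month 72 a fixed $20.00 at rate r clears $391.58 in 23 more payments. Total: 71 + 23 = 94 months.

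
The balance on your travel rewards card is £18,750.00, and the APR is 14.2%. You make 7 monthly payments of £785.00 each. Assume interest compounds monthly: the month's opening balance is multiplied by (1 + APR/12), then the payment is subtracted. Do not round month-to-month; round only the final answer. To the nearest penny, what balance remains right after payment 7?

Monthly rate r = 14.2%/12 = 1.18333% = 0.0118333.
Each month: B ← B·(1+r) − £785.00.
Month 1: interest £221.88; balance after payment £18,186.88.
Month 2: interest £215.21; balance after payment £17,617.09.
Month 3: interest £208.47; balance after payment £17,040.56.
Month 4: interest £201.65; balance after payment £16,457.20.
Month 5: interest £194.74; balance after payment £15,866.95.
Month 6: interest £187.76; balance after payment £15,269.70.
Month 7: interest £180.69; balance after payment £14,665.40.

£14,665.40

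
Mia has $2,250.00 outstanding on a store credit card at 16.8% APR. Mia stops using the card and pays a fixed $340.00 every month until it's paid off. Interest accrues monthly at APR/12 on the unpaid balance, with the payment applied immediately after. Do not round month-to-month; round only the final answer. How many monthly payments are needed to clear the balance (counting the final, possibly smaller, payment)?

7 payments

Monthly rate r = 16.8%/12 = 1.4% = 0.014.
Recurrence: B ← B·(1+r) − $340.00.
Month 1: interest $31.50; balance after payment $1,941.50.
Month 2: interest $27.18; balance after payment $1,628.68.
Closed form: n = −ln(1 − rB₀/P)/ln(1+r) = −ln(0.90735)/ln(1.014) ≈ 6.993, so the balance reaches zero during payment 7.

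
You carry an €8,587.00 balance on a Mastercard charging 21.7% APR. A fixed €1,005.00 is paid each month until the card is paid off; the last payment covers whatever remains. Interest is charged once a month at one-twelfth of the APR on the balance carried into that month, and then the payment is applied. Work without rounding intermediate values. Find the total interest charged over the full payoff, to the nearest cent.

Monthly rate r = 21.7%/12 = 1.80833% = 0.0180833.
Payoff takes n = ⌈−ln(1 − rB₀/P)/ln(1+r)⌉ = ⌈9.365⌉ = 10 payments; the last is €368.94.
Total paid = 9·€1,005.00 + €368.94 = €9,413.94.
Total interest = total paid − principal = €9,413.94 − €8,587.00 = €826.94.

€826.94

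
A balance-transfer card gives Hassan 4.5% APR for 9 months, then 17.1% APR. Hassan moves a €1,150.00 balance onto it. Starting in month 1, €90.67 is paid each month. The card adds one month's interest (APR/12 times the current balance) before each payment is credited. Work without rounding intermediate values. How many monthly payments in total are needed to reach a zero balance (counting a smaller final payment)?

14 months

Promo months 1–9 at r₀ = 4.5%/12 = 0.00375; months 10+ at r₁ = 17.1%/12 = 0.01425.
After month 9: iterate B ← B·(1+r₀) − €90.67 for 9 months → €361.02.
Then at r₁ with €90.67/mo: n₂ = −ln(1 − r₁·B/P)/ln(1+r₁) ≈ 4.13 → 5 more payments.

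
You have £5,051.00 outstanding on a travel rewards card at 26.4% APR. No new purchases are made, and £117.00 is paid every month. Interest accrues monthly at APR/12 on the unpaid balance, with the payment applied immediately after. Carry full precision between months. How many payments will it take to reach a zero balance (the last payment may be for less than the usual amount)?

138 months

Monthly rate r = 26.4%/12 = 2.2% = 0.022.
Recurrence: B ← B·(1+r) − £117.00.
Month 1: interest £111.12; balance after payment £5,045.12.
Month 2: interest £110.99; balance after payment £5,039.11.
Closed form: n = −ln(1 − rB₀/P)/ln(1+r) = −ln(0.050239)/ln(1.022) ≈ 137.443, so the balance reaches zero during payment 138.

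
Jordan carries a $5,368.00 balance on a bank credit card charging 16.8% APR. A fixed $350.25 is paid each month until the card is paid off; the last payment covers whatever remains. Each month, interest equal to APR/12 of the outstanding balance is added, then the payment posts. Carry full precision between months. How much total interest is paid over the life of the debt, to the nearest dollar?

$717

Monthly rate r = 16.8%/12 = 1.4% = 0.014.
Payoff takes n = ⌈−ln(1 − rB₀/P)/ln(1+r)⌉ = ⌈17.372⌉ = 18 payments; the last is $130.82.
Total paid = 17·$350.25 + $130.82 = $6,085.07.
Total interest = total paid − principal = $6,085.07 − $5,368.00 = $717.07.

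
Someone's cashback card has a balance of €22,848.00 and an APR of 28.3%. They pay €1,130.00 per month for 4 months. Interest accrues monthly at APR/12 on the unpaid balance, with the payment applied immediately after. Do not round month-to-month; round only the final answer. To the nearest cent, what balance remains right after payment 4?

€20,398.35

Monthly rate r = 28.3%/12 = 2.35833% = 0.0235833.
Each month: B ← B·(1+r) − €1,130.00.
Month 1: interest €538.83; balance after payment €22,256.83.
Month 2: interest €524.89; balance after payment €21,651.72.
Month 3: interest €510.62; balance after payment €21,032.34.
Month 4: interest €496.01; balance after payment €20,398.35.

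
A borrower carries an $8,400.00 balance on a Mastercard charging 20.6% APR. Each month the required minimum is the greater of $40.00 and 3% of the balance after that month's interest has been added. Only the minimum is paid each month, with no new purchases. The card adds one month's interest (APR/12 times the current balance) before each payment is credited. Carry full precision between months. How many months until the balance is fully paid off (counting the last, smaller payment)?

Monthly rate r = 20.6%/12 = 1.71667% = 0.0171667.
While 3% of the post-interest balance exceeds $40.00, each month B ← (B·(1+r))·(1 − 0.03), i.e. B shrinks by the factor (1+r)·0.97 = 0.98665.
This holds for months 1–139. Entering month 140 the balance is $1,297.34; 3% of the post-interest balance is now below $40.00, so the flat $40.00 minimum applies from here.
From month 140 a fixed $40.00 at rate r clears $1,297.34 in 48 more payments. Total: 139 + 48 = 187 months.

187 months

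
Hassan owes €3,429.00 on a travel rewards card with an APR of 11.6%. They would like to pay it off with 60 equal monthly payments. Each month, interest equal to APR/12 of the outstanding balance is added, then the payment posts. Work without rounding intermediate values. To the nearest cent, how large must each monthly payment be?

Monthly rate r = 11.6%/12 = 0.966667% = 0.00966667.
Level-payment amortization: P = B₀·r / (1 − (1+r)^(−n)) = 3429.00·0.00966667 / (1 − 1.00967^(−60)).
Denominator 1 − (1+r)^(−60) = 0.43853992.
P = 33.147 / 0.43853992 ≈ 75.58.

€75.58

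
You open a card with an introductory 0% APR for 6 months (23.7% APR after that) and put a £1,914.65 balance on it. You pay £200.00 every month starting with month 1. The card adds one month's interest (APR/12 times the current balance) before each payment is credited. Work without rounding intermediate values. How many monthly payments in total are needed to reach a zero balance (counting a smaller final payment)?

10 months

Promo months 1–6 at r₀ = 0%/12 = 0; months 7+ at r₁ = 23.7%/12 = 0.01975.
After month 6 (no interest yet): B = £1,914.65 − 6·£200.00 = £714.65.
Then at r₁ with £200.00/mo: n₂ = −ln(1 − r₁·B/P)/ln(1+r₁) ≈ 3.74 → 4 more payments.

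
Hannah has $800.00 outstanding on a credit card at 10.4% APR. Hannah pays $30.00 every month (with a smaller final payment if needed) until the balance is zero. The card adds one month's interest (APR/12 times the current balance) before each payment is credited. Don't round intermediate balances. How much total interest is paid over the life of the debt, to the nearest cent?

Monthly rate r = 10.4%/12 = 0.866667% = 0.00866667.
Payoff takes n = ⌈−ln(1 − rB₀/P)/ln(1+r)⌉ = ⌈30.455⌉ = 31 payments; the last is $13.69.
Total paid = 30·$30.00 + $13.69 = $913.69.
Total interest = total paid − principal = $913.69 − $800.00 = $113.69.

$113.69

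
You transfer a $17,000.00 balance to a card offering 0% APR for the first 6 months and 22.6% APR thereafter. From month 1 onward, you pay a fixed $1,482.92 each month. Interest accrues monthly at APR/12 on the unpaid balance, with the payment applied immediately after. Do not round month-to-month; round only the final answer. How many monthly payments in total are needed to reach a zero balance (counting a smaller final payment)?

12 months

Promo months 1–6 at r₀ = 0%/12 = 0; months 7+ at r₁ = 22.6%/12 = 0.0188333.
After month 6 (no interest yet): B = $17,000.00 − 6·$1,482.92 = $8,102.48.
Then at r₁ with $1,482.92/mo: n₂ = −ln(1 − r₁·B/P)/ln(1+r₁) ≈ 5.82 → 6 more payments.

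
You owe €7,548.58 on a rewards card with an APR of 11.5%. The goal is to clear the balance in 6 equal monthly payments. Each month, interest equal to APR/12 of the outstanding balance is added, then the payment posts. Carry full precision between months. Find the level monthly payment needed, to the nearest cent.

€1,300.63

Monthly rate r = 11.5%/12 = 0.958333% = 0.00958333.
Level-payment amortization: P = B₀·r / (1 − (1+r)^(−n)) = 7548.58·0.00958333 / (1 − 1.00958^(−6)).
Denominator 1 − (1+r)^(−6) = 0.055619599.
P = 72.3406 / 0.055619599 ≈ 1300.63.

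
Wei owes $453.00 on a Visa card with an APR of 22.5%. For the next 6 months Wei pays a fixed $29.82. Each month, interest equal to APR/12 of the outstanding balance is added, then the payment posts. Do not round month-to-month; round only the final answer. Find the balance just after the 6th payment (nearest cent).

$318.89

Monthly rate r = 22.5%/12 = 1.875% = 0.01875.
Each month: B ← B·(1+r) − $29.82.
Month 1: interest $8.49; balance after payment $431.67.
Month 2: interest $8.09; balance after payment $409.95.
Month 3: interest $7.69; balance after payment $387.81.
Month 4: interest $7.27; balance after payment $365.27.
Month 5: interest $6.85; balance after payment $342.29.
Month 6: interest $6.42; balance after payment $318.89.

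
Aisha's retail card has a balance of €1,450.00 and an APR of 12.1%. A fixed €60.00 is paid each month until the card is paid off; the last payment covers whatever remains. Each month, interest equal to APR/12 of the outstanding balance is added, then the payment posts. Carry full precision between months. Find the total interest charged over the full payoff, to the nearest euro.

€220

Monthly rate r = 12.1%/12 = 1.00833% = 0.0100833.
Payoff takes n = ⌈−ln(1 − rB₀/P)/ln(1+r)⌉ = ⌈27.838⌉ = 28 payments; the last is €50.31.
Total paid = 27·€60.00 + €50.31 = €1,670.31.
Total interest = total paid − principal = €1,670.31 − €1,450.00 = €220.31.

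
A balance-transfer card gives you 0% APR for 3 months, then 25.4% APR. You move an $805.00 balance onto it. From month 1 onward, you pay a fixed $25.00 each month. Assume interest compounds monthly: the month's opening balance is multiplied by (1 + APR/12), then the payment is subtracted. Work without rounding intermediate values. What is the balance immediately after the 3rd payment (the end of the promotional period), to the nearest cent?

Promo months 1–3 at r₀ = 0%/12 = 0; months 4+ at r₁ = 25.4%/12 = 0.0211667.
After month 3 (no interest yet): B = $805.00 − 3·$25.00 = $730.00.

$730.00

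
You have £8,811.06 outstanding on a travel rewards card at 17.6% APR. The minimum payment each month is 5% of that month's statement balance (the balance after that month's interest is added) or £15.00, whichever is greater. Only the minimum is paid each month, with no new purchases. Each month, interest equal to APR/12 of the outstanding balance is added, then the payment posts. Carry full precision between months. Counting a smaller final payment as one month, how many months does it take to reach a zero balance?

Monthly rate r = 17.6%/12 = 1.46667% = 0.0146667.
While 5% of the post-interest balance exceeds £15.00, each month B ← (B·(1+r))·(1 − 0.05), i.e. B shrinks by the factor (1+r)·0.95 = 0.96393.
This holds for months 1–93. Entering month 94 the balance is £289.33; 5% of the post-interest balance is now below £15.00, so the flat £15.00 minimum applies from here.
From month 94 a fixed £15.00 at rate r clears £289.33 in 23 more payments. Total: 93 + 23 = 116 months.

116 months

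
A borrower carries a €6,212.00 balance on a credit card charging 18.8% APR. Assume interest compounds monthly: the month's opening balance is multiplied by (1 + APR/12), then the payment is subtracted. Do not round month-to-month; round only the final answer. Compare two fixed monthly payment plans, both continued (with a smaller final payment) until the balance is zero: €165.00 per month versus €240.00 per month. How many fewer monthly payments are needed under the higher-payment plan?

24 fewer payments

Monthly rate r = 18.8%/12 = 1.56667% = 0.0156667.
At €165.00/mo: n = ⌈−ln(1 − rB₀/P)/ln(1+r)⌉ = 58 payments (last €54.39); total interest = total paid − €6,212.00 = €3,247.39.
At €240.00/mo: 34 payments (last €109.34); total interest €1,817.34.
Payments saved = 58 − 34 = 24.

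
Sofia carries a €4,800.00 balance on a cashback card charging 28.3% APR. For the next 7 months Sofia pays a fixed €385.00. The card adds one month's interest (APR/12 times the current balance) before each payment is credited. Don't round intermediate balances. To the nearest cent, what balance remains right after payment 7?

€2,757.37

Monthly rate r = 28.3%/12 = 2.35833% = 0.0235833.
Each month: B ← B·(1+r) − €385.00.
Month 1: interest €113.20; balance after payment €4,528.20.
Month 2: interest €106.79; balance after payment €4,249.99.
Month 3: interest €100.23; balance after payment €3,965.22.
Month 4: interest €93.51; balance after payment €3,673.73.
Month 5: interest €86.64; balance after payment €3,375.37.
Month 6: interest €79.60; balance after payment €3,069.97.
Month 7: interest €72.40; balance after payment €2,757.37.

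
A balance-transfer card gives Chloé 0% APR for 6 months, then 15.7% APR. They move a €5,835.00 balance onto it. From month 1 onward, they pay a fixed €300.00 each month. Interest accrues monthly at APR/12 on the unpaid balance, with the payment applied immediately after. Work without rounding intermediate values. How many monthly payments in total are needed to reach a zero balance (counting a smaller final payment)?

21 months

Promo months 1–6 at r₀ = 0%/12 = 0; months 7+ at r₁ = 15.7%/12 = 0.0130833.
After month 6 (no interest yet): B = €5,835.00 − 6·€300.00 = €4,035.00.
Then at r₁ with €300.00/mo: n₂ = −ln(1 − r₁·B/P)/ln(1+r₁) ≈ 14.89 → 15 more payments.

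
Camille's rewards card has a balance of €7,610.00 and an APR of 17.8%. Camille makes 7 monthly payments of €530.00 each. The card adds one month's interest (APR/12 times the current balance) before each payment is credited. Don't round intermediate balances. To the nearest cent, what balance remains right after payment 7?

€4,556.98

Monthly rate r = 17.8%/12 = 1.48333% = 0.0148333.
Each month: B ← B·(1+r) − €530.00.
Month 1: interest €112.88; balance after payment €7,192.88.
Month 2: interest €106.69; balance after payment €6,769.58.
Month 3: interest €100.42; balance after payment €6,339.99.
Month 4: interest €94.04; balance after payment €5,904.03.
Month 5: interest €87.58; balance after payment €5,461.61.
Month 6: interest €81.01; balance after payment €5,012.63.
Month 7: interest €74.35; balance after payment €4,556.98.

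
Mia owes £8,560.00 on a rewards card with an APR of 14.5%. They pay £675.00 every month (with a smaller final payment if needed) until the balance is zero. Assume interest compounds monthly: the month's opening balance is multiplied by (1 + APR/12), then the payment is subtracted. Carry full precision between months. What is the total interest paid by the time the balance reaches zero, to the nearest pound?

Monthly rate r = 14.5%/12 = 1.20833% = 0.0120833.
Payoff takes n = ⌈−ln(1 − rB₀/P)/ln(1+r)⌉ = ⌈13.848⌉ = 14 payments; the last is £573.17.
Total paid = 13·£675.00 + £573.17 = £9,348.17.
Total interest = total paid − principal = £9,348.17 − £8,560.00 = £788.17.

£788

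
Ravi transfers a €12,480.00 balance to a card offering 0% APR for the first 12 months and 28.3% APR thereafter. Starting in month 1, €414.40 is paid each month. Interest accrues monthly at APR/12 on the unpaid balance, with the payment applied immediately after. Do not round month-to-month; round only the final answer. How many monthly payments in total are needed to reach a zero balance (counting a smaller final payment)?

36 payments

Promo months 1–12 at r₀ = 0%/12 = 0; months 13+ at r₁ = 28.3%/12 = 0.0235833.
After month 12 (no interest yet): B = €12,480.00 − 12·€414.40 = €7,507.20.
Then at r₁ with €414.40/mo: n₂ = −ln(1 − r₁·B/P)/ln(1+r₁) ≈ 23.91 → 24 more payments.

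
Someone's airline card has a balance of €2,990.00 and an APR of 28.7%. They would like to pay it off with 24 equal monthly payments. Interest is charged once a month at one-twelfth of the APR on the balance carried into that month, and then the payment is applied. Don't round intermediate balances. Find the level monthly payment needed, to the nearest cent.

Monthly rate r = 28.7%/12 = 2.39167% = 0.0239167.
Level-payment amortization: P = B₀·r / (1 − (1+r)^(−n)) = 2990.00·0.0239167 / (1 − 1.02392^(−24)).
Denominator 1 − (1+r)^(−24) = 0.432913503.
P = 71.5108 / 0.432913503 ≈ 165.19.

€165.19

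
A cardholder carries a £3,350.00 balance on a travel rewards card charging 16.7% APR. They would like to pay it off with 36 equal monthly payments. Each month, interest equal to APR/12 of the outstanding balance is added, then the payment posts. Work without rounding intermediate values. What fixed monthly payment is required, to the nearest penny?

£118.94

Monthly rate r = 16.7%/12 = 1.39167% = 0.0139167.
Level-payment amortization: P = B₀·r / (1 − (1+r)^(−n)) = 3350.00·0.0139167 / (1 − 1.01392^(−36)).
Denominator 1 − (1+r)^(−36) = 0.391979016.
P = 46.6208 / 0.391979016 ≈ 118.94.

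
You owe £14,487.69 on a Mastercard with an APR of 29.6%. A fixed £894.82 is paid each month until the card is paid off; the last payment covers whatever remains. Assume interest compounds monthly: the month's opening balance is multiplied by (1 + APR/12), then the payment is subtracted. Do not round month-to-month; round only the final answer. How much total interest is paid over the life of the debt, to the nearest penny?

£4,233.06

Monthly rate r = 29.6%/12 = 2.46667% = 0.0246667.
Payoff takes n = ⌈−ln(1 − rB₀/P)/ln(1+r)⌉ = ⌈20.920⌉ = 21 payments; the last is £824.35.
Total paid = 20·£894.82 + £824.35 = £18,720.75.
Total interest = total paid − principal = £18,720.75 − £14,487.69 = £4,233.06.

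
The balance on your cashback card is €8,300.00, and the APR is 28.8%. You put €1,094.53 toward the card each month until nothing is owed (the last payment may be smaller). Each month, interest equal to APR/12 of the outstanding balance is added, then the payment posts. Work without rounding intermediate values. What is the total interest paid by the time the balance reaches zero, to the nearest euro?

€974

Monthly rate r = 28.8%/12 = 2.4% = 0.024.
Payoff takes n = ⌈−ln(1 − rB₀/P)/ln(1+r)⌉ = ⌈8.470⌉ = 9 payments; the last is €518.08.
Total paid = 8·€1,094.53 + €518.08 = €9,274.32.
Total interest = total paid − principal = €9,274.32 − €8,300.00 = €974.32.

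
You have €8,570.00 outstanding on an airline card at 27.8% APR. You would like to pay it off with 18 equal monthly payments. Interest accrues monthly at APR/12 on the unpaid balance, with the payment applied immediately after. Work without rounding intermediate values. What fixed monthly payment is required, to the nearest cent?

€587.68

Monthly rate r = 27.8%/12 = 2.31667% = 0.0231667.
Level-payment amortization: P = B₀·r / (1 − (1+r)^(−n)) = 8570.00·0.0231667 / (1 − 1.02317^(−18)).
Denominator 1 − (1+r)^(−18) = 0.337836701.
P = 198.538 / 0.337836701 ≈ 587.68.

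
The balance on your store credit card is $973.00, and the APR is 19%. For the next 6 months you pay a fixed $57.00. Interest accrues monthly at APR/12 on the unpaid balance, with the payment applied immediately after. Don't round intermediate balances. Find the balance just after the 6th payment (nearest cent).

Monthly rate r = 19%/12 = 1.58333% = 0.0158333.
Each month: B ← B·(1+r) − $57.00.
Month 1: interest $15.41; balance after payment $931.41.
Month 2: interest $14.75; balance after payment $889.15.
Month 3: interest $14.08; balance after payment $846.23.
Month 4: interest $13.40; balance after payment $802.63.
Month 5: interest $12.71; balance after payment $758.34.
Month 6: interest $12.01; balance after payment $713.35.

$713.35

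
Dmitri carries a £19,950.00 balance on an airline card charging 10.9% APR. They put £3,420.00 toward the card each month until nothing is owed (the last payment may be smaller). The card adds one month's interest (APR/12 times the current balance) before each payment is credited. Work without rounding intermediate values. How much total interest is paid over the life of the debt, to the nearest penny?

£641.25

Monthly rate r = 10.9%/12 = 0.908333% = 0.00908333.
Payoff takes n = ⌈−ln(1 − rB₀/P)/ln(1+r)⌉ = ⌈6.021⌉ = 7 payments; the last is £71.25.
Total paid = 6·£3,420.00 + £71.25 = £20,591.25.
Total interest = total paid − principal = £20,591.25 − £19,950.00 = £641.25.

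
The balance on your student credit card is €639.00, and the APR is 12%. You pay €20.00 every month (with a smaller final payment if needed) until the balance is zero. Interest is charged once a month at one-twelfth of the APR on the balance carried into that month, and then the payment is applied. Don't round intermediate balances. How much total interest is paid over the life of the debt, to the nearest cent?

€134.72

Monthly rate r = 12%/12 = 1% = 0.01.
Payoff takes n = ⌈−ln(1 − rB₀/P)/ln(1+r)⌉ = ⌈38.685⌉ = 39 payments; the last is €13.72.
Total paid = 38·€20.00 + €13.72 = €773.72.
Total interest = total paid − principal = €773.72 − €639.00 = €134.72.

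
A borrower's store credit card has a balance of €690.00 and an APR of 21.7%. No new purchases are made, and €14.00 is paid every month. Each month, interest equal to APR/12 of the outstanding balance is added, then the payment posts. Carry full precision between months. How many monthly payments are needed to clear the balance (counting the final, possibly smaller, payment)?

124 payments

Monthly rate r = 21.7%/12 = 1.80833% = 0.0180833.
Recurrence: B ← B·(1+r) − €14.00.
Month 1: interest €12.48; balance after payment €688.48.
Month 2: interest €12.45; balance after payment €686.93.
Closed form: n = −ln(1 − rB₀/P)/ln(1+r) = −ln(0.10875)/ln(1.01808) ≈ 123.799, so the balance reaches zero during payment 124.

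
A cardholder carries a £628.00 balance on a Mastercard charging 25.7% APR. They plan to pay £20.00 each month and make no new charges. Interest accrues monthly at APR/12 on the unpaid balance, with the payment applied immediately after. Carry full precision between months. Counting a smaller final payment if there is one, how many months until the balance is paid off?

53 months

Monthly rate r = 25.7%/12 = 2.14167% = 0.0214167.
Recurrence: B ← B·(1+r) − £20.00.
Month 1: interest £13.45; balance after payment £621.45.
Month 2: interest £13.31; balance after payment £614.76.
Closed form: n = −ln(1 − rB₀/P)/ln(1+r) = −ln(0.32752)/ln(1.02142) ≈ 52.675, so the balance reaches zero during payment 53.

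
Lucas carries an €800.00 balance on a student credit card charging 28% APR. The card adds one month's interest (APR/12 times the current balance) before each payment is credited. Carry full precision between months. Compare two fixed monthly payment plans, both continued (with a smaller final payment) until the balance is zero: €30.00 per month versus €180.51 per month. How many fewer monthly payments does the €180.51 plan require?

38 fewer payments

Monthly rate r = 28%/12 = 2.33333% = 0.0233333.
At €30.00/mo: n = ⌈−ln(1 − rB₀/P)/ln(1+r)⌉ = 43 payments (last €6.18); total interest = total paid − €800.00 = €466.18.
At €180.51/mo: 5 payments (last €132.64); total interest €54.68.
Payments saved = 43 − 5 = 38.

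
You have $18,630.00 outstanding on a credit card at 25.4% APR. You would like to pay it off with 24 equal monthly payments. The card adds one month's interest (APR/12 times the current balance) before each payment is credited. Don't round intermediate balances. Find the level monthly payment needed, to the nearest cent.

$998.05

Monthly rate r = 25.4%/12 = 2.11667% = 0.0211667.
Level-payment amortization: P = B₀·r / (1 − (1+r)^(−n)) = 18630.00·0.0211667 / (1 − 1.02117^(−24)).
Denominator 1 − (1+r)^(−24) = 0.395103765.
P = 394.335 / 0.395103765 ≈ 998.05.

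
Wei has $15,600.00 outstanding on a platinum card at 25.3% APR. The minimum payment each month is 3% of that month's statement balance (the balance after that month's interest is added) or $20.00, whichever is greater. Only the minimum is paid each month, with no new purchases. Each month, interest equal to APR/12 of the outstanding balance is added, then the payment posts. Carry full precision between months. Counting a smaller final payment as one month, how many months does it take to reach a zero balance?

Monthly rate r = 25.3%/12 = 2.10833% = 0.0210833.
While 3% of the post-interest balance exceeds $20.00, each month B ← (B·(1+r))·(1 − 0.03), i.e. B shrinks by the factor (1+r)·0.97 = 0.99045.
This holds for months 1–331. Entering month 332 the balance is $651.36; 3% of the post-interest balance is now below $20.00, so the flat $20.00 minimum applies from here.
From month 332 a fixed $20.00 at rate r clears $651.36 in 56 more payments. Total: 331 + 56 = 387 months.

387 months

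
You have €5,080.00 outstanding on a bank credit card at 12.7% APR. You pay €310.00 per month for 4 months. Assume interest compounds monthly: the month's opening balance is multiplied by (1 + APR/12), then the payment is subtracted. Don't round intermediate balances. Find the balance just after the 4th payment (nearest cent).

Monthly rate r = 12.7%/12 = 1.05833% = 0.0105833.
Each month: B ← B·(1+r) − €310.00.
Month 1: interest €53.76; balance after payment €4,823.76.
Month 2: interest €51.05; balance after payment €4,564.81.
Month 3: interest €48.31; balance after payment €4,303.13.
Month 4: interest €45.54; balance after payment €4,038.67.

€4,038.67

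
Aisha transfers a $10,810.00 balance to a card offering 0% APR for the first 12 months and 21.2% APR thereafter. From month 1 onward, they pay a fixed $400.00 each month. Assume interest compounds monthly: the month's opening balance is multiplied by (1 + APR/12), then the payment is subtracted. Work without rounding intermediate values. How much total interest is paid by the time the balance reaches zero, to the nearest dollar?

Promo months 1–12 at r₀ = 0%/12 = 0; months 13+ at r₁ = 21.2%/12 = 0.0176667.
After month 12 (no interest yet): B = $10,810.00 − 12·$400.00 = $6,010.00.
Then at r₁ with $400.00/mo: n₂ = −ln(1 − r₁·B/P)/ln(1+r₁) ≈ 17.62 → 18 more payments.
Total paid = 29·$400.00 + $246.93 = $11,846.93; interest = $11,846.93 − $10,810.00 = $1,036.93.

$1,037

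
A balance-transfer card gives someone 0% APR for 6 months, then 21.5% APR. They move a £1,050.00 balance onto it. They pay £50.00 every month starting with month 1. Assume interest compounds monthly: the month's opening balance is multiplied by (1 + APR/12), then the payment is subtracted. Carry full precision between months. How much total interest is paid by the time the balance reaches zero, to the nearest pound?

Promo months 1–6 at r₀ = 0%/12 = 0; months 7+ at r₁ = 21.5%/12 = 0.0179167.
After month 6 (no interest yet): B = £1,050.00 − 6·£50.00 = £750.00.
Then at r₁ with £50.00/mo: n₂ = −ln(1 − r₁·B/P)/ln(1+r₁) ≈ 17.63 → 18 more payments.
Total paid = 23·£50.00 + £31.39 = £1,181.39; interest = £1,181.39 − £1,050.00 = £131.39.

£131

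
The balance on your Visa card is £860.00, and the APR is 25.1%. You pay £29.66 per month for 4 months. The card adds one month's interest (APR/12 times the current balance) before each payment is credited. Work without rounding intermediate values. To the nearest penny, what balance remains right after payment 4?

Monthly rate r = 25.1%/12 = 2.09167% = 0.0209167.
Each month: B ← B·(1+r) − £29.66.
Month 1: interest £17.99; balance after payment £848.33.
Month 2: interest £17.74; balance after payment £836.41.
Month 3: interest £17.49; balance after payment £824.25.
Month 4: interest £17.24; balance after payment £811.83.

£811.83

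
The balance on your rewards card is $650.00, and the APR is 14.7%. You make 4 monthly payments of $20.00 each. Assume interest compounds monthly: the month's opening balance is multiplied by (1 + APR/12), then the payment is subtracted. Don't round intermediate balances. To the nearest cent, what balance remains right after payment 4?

Monthly rate r = 14.7%/12 = 1.225% = 0.01225.
Each month: B ← B·(1+r) − $20.00.
Month 1: interest $7.96; balance after payment $637.96.
Month 2: interest $7.82; balance after payment $625.78.
Month 3: interest $7.67; balance after payment $613.44.
Month 4: interest $7.51; balance after payment $600.96.

$600.96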